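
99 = 99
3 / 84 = 1 / 28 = 0.04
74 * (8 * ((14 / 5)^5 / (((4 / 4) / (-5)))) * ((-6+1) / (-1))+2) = -318373308 / 125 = -2546986.46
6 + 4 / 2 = 8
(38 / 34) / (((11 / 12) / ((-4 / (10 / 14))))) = -6384 / 935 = -6.83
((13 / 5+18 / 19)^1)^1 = 337 / 95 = 3.55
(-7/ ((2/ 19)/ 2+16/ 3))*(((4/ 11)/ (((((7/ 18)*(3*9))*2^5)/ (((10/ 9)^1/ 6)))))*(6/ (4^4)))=-95/ 15561216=-0.00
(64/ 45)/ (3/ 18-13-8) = -128/ 1875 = -0.07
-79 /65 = -1.22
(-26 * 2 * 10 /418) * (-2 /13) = 40 /209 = 0.19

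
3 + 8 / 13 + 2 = 73 / 13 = 5.62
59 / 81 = 0.73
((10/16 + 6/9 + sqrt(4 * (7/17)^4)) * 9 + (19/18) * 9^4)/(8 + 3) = 1458699/2312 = 630.93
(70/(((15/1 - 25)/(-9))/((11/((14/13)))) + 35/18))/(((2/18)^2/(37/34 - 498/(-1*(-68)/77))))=-1554242.77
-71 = -71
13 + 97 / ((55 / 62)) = 6729 / 55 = 122.35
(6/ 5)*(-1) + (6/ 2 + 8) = 9.80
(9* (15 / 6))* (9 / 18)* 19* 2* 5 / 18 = 475 / 4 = 118.75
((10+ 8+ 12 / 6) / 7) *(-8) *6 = -960 / 7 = -137.14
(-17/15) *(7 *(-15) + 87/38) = 22117/190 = 116.41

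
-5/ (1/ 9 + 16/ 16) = -9/ 2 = -4.50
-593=-593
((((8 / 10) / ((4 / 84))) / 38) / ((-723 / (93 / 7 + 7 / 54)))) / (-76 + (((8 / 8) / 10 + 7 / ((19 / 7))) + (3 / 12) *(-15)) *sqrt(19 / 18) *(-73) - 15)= 602657924 *sqrt(38) / 10306758964869 + 73833760 / 180820332717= 0.00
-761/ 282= -2.70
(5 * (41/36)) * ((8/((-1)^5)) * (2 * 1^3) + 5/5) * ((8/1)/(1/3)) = -2050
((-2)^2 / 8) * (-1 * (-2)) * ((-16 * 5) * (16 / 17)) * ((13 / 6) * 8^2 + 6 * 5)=-647680 / 51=-12699.61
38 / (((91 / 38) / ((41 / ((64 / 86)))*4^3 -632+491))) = 4887940 / 91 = 53713.63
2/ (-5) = -2/ 5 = -0.40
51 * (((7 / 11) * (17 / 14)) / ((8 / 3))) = 2601 / 176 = 14.78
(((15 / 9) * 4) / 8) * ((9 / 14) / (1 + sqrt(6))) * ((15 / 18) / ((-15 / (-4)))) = -1 / 42 + sqrt(6) / 42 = 0.03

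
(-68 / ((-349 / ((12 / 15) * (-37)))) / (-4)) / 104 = 629 / 45370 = 0.01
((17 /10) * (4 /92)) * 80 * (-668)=-3949.91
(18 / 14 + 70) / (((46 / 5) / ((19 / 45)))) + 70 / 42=14311 / 2898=4.94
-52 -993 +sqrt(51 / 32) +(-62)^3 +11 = -239362 +sqrt(102) / 8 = -239360.74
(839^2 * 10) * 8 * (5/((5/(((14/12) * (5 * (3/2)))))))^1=492744700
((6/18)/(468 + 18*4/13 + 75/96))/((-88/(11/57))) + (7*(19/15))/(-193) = -0.05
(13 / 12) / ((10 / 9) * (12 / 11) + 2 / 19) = 2717 / 3304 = 0.82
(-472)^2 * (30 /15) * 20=8911360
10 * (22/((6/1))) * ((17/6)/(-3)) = -34.63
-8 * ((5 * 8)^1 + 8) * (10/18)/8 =-80/3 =-26.67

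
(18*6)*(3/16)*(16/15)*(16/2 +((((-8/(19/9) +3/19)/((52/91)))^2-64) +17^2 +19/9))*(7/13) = 300753957/93860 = 3204.28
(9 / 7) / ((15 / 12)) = 36 / 35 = 1.03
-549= -549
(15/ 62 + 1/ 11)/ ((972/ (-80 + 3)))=-1589/ 60264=-0.03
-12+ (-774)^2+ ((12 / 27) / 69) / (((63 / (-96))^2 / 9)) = 18228922552 / 30429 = 599064.13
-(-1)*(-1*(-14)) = 14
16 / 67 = 0.24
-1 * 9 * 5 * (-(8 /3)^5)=163840 /27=6068.15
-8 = -8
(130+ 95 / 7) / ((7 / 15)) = 15075 / 49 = 307.65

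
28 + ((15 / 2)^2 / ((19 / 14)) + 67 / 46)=30985 / 437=70.90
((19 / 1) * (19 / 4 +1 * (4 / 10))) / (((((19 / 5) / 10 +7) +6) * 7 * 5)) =0.21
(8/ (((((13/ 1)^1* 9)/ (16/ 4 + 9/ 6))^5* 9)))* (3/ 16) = 0.00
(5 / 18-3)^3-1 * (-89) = 68.83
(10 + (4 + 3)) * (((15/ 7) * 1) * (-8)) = -2040/ 7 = -291.43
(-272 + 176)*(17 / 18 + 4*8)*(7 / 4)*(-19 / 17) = 6185.80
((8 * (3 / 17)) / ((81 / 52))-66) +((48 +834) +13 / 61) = 22878527 / 27999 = 817.12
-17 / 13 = -1.31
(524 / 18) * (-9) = -262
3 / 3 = 1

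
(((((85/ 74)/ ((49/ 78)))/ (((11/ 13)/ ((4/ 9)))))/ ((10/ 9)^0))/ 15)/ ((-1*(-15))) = 11492/ 2692305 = 0.00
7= 7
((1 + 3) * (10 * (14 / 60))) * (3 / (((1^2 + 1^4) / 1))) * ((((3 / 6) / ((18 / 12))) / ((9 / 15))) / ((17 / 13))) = 910 / 153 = 5.95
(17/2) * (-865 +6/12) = -29393/4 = -7348.25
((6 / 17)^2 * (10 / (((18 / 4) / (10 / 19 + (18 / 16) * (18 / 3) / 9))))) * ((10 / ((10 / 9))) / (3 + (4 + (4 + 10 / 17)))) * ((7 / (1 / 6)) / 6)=122220 / 63631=1.92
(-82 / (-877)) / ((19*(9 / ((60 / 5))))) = 328 / 49989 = 0.01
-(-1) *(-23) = -23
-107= -107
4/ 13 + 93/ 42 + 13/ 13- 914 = -165707/ 182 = -910.48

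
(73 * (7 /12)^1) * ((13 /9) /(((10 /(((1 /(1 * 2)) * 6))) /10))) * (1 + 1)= 6643 /18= 369.06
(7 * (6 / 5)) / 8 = 21 / 20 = 1.05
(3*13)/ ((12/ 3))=39/ 4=9.75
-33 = -33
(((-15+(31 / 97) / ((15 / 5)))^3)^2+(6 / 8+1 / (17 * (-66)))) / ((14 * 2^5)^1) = 4957184345808603490437475 / 203487410789261432064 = 24361.14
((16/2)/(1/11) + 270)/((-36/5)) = -895/18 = -49.72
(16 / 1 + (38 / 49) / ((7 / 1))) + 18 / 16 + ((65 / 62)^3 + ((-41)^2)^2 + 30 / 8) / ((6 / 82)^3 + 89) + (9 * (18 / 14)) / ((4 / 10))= 15943656968923981889 / 501432728549984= 31796.20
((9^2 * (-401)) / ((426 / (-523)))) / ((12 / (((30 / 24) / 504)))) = 1048615 / 127232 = 8.24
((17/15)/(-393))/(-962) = 17/5670990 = 0.00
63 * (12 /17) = 756 /17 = 44.47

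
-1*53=-53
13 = 13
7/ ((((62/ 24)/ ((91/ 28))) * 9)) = 91/ 93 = 0.98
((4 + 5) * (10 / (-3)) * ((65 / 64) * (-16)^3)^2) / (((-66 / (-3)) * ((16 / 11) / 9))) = -146016000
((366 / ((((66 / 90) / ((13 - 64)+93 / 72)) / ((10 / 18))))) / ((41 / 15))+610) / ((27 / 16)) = -1184620 / 451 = -2626.65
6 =6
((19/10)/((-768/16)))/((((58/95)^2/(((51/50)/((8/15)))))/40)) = -1749045/215296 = -8.12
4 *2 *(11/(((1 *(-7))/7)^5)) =-88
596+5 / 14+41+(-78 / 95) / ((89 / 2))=75441781 / 118370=637.34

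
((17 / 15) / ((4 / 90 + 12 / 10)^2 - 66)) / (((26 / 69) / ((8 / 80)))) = -31671 / 6786728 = -0.00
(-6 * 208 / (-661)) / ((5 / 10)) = 2496 / 661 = 3.78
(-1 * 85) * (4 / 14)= -170 / 7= -24.29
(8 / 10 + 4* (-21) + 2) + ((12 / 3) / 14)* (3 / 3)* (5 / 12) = -17027 / 210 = -81.08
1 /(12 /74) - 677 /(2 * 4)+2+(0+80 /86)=-77945 /1032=-75.53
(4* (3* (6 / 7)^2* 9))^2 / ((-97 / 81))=-1224440064 / 232897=-5257.43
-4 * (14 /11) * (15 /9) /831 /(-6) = 140 /82269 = 0.00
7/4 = 1.75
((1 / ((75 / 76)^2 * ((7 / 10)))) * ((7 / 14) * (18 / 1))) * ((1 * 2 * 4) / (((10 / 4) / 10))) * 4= 1478656 / 875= 1689.89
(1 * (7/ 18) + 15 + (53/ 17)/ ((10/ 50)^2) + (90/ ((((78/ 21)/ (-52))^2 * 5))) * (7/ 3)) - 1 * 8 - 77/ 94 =59804030/ 7191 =8316.51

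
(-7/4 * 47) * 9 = -2961/4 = -740.25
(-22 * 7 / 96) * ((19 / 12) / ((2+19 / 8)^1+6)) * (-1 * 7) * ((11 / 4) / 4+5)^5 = 63907131979691 / 6266290176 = 10198.56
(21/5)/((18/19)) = 133/30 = 4.43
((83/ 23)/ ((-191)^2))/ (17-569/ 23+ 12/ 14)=-0.00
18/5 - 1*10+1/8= -251/40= -6.28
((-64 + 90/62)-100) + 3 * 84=2773/31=89.45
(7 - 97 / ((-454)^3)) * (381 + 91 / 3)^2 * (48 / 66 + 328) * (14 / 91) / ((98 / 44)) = 1803409729673949760 / 67059376839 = 26892730.21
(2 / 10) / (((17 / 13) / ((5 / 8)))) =13 / 136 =0.10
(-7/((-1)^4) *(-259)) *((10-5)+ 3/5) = 50764/5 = 10152.80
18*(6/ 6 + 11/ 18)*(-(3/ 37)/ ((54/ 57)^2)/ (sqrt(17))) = -0.64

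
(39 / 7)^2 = 1521 / 49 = 31.04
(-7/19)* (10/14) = -5/19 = -0.26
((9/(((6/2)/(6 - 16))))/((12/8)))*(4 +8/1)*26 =-6240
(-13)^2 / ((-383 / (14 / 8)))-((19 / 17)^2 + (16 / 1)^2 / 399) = -470424149 / 176656452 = -2.66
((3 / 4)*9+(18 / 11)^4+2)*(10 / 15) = 932339 / 87846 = 10.61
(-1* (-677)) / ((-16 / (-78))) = 26403 / 8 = 3300.38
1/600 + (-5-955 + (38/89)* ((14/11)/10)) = -563871101/587400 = -959.94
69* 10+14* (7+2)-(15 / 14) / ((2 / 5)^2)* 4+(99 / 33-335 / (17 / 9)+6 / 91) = 1902585 / 3094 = 614.93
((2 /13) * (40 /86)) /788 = 10 /110123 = 0.00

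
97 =97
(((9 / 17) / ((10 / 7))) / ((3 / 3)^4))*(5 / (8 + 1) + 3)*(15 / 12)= 28 / 17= 1.65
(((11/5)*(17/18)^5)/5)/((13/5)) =15618427/122821920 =0.13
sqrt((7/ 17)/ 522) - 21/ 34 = -21/ 34+ sqrt(6902)/ 2958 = -0.59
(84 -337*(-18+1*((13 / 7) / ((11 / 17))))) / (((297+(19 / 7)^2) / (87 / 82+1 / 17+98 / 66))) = 334715694509 / 7546812108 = 44.35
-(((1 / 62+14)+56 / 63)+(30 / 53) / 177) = -26012839 / 1744866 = -14.91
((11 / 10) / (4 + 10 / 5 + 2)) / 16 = 11 / 1280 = 0.01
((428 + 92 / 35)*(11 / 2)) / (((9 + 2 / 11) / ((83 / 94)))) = 37842024 / 166145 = 227.77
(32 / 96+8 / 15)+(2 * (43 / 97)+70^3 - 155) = 498842026 / 1455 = 342846.75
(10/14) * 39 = 195/7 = 27.86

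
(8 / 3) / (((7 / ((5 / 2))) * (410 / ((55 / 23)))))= 110 / 19803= 0.01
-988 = -988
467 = 467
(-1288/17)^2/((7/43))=10190656/289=35261.79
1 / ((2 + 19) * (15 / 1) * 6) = 1 / 1890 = 0.00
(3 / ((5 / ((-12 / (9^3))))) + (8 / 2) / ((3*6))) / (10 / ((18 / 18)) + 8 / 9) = 0.02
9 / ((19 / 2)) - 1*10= -172 / 19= -9.05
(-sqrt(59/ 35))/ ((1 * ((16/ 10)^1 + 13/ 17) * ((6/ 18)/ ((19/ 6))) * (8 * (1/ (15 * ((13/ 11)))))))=-20995 * sqrt(2065)/ 82544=-11.56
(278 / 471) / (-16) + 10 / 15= 791 / 1256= 0.63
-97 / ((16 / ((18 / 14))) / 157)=-1223.76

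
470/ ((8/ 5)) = 1175/ 4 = 293.75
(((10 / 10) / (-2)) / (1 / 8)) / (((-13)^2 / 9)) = -36 / 169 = -0.21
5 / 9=0.56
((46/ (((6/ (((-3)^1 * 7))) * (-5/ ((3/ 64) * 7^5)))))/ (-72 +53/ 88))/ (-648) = 29765197/ 54285120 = 0.55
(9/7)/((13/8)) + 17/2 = 1691/182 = 9.29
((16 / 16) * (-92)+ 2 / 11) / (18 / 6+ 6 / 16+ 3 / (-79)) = -638320 / 23199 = -27.51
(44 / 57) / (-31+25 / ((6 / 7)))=-8 / 19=-0.42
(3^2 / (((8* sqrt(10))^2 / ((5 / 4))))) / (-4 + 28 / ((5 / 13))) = 45 / 176128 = 0.00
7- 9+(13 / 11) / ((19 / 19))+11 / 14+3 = 457 / 154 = 2.97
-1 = -1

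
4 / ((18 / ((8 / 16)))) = 1 / 9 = 0.11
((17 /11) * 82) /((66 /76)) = 52972 /363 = 145.93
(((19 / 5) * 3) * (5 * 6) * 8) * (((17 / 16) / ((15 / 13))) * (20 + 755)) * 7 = 13667745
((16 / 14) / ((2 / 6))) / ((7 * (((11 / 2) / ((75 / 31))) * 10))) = 360 / 16709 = 0.02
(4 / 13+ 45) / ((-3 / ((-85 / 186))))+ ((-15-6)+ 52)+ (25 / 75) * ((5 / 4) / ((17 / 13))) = 304081 / 7956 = 38.22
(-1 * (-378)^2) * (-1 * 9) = 1285956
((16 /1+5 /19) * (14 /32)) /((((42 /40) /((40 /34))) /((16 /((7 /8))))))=329600 /2261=145.78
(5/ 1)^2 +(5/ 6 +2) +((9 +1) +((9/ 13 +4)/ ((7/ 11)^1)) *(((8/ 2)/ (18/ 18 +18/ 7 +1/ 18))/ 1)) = 1638479/ 35646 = 45.97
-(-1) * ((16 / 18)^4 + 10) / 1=69706 / 6561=10.62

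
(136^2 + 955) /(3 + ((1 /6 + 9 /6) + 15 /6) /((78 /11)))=9103068 /1679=5421.72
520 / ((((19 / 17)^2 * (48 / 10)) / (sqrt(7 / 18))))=93925 * sqrt(14) / 6498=54.08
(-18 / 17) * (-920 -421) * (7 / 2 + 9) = 301725 / 17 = 17748.53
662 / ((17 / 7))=4634 / 17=272.59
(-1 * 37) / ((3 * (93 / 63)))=-259 / 31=-8.35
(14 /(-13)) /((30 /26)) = -14 /15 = -0.93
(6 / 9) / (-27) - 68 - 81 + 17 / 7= -83120 / 567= -146.60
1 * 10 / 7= 10 / 7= 1.43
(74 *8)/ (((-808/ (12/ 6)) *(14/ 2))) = -148/ 707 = -0.21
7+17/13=108/13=8.31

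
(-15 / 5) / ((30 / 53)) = -53 / 10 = -5.30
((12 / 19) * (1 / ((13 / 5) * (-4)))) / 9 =-5 / 741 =-0.01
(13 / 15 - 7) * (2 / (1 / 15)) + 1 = -183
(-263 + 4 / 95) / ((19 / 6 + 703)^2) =-899316 / 1705456055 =-0.00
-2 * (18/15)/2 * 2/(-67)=12/335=0.04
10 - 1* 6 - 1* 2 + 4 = 6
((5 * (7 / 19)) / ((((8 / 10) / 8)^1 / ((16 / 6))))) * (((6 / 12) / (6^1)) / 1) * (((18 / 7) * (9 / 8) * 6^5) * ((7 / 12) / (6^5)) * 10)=69.08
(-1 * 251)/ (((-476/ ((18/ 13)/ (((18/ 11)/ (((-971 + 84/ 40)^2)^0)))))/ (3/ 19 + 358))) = 159.81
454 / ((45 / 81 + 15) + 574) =2043 / 2653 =0.77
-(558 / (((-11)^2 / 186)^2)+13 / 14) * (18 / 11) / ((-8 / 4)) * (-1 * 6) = -7302265695 / 1127357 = -6477.33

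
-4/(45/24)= -32/15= -2.13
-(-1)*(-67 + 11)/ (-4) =14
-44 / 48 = -11 / 12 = -0.92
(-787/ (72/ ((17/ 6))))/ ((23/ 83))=-1110457/ 9936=-111.76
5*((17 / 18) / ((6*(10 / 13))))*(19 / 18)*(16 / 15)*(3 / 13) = 323 / 1215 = 0.27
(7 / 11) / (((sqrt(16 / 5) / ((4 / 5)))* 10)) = 7* sqrt(5) / 550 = 0.03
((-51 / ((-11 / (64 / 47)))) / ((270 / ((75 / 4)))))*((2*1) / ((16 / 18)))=510 / 517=0.99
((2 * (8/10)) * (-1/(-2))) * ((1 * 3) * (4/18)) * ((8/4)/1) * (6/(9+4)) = 32/65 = 0.49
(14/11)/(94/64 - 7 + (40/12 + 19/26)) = -17472/20141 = -0.87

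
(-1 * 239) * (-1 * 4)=956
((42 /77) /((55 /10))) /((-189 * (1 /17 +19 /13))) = -221 /640332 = -0.00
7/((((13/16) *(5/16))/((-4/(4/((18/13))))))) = -32256/845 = -38.17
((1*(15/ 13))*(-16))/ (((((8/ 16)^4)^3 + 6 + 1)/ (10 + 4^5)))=-1016463360/ 372749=-2726.94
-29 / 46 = -0.63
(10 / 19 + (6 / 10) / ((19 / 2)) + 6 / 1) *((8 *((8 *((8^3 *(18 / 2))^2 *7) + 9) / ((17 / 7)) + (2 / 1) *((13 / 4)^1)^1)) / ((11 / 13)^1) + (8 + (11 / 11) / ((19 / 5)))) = 10296089074939158 / 337535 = 30503767238.77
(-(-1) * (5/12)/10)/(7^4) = 1/57624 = 0.00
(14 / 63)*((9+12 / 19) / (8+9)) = 122 / 969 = 0.13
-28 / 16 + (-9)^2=317 / 4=79.25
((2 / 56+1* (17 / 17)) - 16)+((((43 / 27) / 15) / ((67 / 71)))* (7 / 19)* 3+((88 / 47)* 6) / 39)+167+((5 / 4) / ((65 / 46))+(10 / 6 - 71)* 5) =-568420186037 / 2940095340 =-193.33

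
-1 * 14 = -14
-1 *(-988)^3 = 964430272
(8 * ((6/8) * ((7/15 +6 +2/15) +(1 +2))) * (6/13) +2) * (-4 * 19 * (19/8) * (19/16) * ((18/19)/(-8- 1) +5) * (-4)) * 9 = 280703853/260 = 1079630.20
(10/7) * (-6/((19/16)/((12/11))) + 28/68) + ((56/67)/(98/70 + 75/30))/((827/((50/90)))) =-3524203737590/483705110889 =-7.29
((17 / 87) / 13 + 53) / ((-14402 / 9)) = -89940 / 2714777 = -0.03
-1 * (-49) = 49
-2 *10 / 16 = -5 / 4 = -1.25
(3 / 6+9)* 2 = 19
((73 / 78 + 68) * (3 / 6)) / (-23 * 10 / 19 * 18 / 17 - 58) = -1736771 / 3568344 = -0.49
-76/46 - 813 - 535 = -1349.65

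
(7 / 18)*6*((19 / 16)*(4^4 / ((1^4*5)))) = 141.87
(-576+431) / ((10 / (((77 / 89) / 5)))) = -2233 / 890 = -2.51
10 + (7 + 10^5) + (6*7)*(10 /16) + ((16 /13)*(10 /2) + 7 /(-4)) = 100047.65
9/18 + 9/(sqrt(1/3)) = 16.09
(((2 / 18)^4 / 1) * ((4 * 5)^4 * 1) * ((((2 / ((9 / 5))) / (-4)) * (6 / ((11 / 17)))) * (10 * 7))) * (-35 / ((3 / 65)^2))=140777000000000 / 1948617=72244571.41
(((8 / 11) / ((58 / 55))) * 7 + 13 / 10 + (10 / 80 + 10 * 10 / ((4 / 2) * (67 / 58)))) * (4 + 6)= 3849951 / 7772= 495.36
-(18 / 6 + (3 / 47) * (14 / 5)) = -747 / 235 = -3.18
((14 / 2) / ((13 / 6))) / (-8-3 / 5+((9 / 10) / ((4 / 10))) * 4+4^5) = 105 / 33293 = 0.00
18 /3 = 6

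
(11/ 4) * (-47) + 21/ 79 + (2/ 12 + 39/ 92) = -1399747/ 10902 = -128.39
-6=-6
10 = 10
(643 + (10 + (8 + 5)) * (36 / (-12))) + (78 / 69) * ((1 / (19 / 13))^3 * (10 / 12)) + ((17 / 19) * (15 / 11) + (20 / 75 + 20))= 5169439376 / 8676635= 595.79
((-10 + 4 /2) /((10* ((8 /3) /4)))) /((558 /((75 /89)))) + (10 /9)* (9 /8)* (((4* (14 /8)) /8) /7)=13635 /88288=0.15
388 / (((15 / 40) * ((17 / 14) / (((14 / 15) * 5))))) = 608384 / 153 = 3976.37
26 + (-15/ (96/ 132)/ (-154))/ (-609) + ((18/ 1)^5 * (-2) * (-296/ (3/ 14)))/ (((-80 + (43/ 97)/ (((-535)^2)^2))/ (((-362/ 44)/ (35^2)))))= 69683537730721730794681837/ 158995046874714845872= 438274.90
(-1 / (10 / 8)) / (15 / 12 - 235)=16 / 4675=0.00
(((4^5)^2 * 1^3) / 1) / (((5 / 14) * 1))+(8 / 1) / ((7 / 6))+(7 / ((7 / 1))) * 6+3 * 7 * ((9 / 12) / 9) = 411043837 / 140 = 2936027.41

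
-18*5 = -90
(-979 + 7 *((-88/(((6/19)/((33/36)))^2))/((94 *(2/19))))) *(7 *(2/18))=-1282196993/1096416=-1169.44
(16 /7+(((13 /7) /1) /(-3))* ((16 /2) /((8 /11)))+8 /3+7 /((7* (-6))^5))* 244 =-453.14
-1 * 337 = -337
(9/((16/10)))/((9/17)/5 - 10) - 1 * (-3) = 16359/6728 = 2.43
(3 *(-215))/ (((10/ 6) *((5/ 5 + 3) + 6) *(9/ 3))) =-129/ 10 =-12.90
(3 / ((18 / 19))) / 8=19 / 48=0.40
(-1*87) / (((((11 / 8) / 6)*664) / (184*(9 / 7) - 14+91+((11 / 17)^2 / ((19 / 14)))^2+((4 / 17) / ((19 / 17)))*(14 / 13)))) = -179.47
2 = 2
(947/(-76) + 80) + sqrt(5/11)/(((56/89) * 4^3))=89 * sqrt(55)/39424 + 5133/76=67.56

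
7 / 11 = 0.64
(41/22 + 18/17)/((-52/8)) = -1093/2431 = -0.45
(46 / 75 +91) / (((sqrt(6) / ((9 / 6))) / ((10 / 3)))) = 6871 *sqrt(6) / 90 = 187.00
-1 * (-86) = 86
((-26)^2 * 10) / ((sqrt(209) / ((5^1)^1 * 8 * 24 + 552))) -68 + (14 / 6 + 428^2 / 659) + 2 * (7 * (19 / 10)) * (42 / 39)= 30963559 / 128505 + 10221120 * sqrt(209) / 209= 707250.61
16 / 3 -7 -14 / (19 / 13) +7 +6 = 100 / 57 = 1.75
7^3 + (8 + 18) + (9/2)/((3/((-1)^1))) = 735/2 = 367.50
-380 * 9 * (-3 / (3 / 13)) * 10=444600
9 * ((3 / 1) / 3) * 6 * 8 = 432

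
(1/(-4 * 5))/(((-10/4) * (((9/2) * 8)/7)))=7/1800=0.00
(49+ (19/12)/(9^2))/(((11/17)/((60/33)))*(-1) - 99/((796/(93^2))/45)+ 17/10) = -805949005/795841799076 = -0.00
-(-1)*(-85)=-85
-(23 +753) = -776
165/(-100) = -33/20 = -1.65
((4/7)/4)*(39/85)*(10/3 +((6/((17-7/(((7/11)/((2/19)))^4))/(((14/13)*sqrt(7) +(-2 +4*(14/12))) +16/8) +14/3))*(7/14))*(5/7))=1195303679644776229710*sqrt(7)/616805552492401453771553 +1008748994890163433711272/4317638867446810176400871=0.24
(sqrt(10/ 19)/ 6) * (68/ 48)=17 * sqrt(190)/ 1368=0.17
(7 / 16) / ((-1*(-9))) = 7 / 144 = 0.05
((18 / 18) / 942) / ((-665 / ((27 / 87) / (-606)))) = 1 / 1223208980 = 0.00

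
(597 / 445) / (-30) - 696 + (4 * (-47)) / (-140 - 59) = -615545801 / 885550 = -695.10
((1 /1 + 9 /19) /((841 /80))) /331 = 2240 /5289049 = 0.00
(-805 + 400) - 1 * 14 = -419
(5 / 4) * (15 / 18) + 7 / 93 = 277 / 248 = 1.12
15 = 15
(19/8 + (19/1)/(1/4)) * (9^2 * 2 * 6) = 76180.50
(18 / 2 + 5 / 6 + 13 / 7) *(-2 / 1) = -491 / 21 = -23.38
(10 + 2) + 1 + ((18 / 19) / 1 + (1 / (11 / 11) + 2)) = 322 / 19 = 16.95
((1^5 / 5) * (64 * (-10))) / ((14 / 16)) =-1024 / 7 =-146.29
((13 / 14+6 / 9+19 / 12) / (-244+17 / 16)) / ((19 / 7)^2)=-2492 / 1403207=-0.00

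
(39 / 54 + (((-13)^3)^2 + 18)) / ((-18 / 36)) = -86882899 / 9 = -9653655.44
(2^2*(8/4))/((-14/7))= -4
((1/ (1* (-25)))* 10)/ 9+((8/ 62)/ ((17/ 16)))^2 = -371138/ 12497805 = -0.03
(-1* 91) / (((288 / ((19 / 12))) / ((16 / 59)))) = -1729 / 12744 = -0.14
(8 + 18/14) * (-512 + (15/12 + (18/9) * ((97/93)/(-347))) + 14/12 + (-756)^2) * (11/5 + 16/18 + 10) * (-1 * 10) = -91032310893355/131166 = -694023686.73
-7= -7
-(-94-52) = 146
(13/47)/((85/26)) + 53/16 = 217143/63920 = 3.40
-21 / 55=-0.38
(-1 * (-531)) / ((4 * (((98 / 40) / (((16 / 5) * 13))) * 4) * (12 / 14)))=4602 / 7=657.43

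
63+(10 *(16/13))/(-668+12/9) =20469/325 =62.98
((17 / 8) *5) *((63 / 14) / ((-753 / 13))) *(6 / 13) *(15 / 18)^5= -265625 / 1734912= -0.15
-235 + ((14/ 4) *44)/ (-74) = -237.08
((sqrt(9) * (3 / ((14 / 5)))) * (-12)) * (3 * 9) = -7290 / 7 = -1041.43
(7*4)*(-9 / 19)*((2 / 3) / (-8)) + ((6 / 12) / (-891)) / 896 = 33530093 / 30336768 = 1.11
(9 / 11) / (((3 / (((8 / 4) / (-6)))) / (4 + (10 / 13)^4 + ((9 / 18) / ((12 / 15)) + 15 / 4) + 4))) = -2907539 / 2513368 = -1.16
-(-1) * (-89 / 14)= -89 / 14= -6.36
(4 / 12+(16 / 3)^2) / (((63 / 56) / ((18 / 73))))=6.31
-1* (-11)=11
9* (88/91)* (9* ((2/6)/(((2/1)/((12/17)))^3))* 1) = 513216/447083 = 1.15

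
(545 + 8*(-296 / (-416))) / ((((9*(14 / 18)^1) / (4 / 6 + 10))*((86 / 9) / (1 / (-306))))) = -57272 / 199563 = -0.29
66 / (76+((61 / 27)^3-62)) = 1299078 / 502543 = 2.59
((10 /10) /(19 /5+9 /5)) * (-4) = -5 /7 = -0.71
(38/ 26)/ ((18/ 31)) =589/ 234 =2.52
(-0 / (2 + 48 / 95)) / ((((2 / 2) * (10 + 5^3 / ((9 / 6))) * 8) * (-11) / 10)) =0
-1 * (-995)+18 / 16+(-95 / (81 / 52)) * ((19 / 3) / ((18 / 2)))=16677323 / 17496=953.21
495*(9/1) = 4455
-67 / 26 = -2.58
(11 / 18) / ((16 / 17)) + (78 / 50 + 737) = 5322307 / 7200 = 739.21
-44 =-44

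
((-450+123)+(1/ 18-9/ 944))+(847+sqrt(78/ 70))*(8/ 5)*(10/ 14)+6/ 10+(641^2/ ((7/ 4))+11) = 8*sqrt(1365)/ 245+70010970341/ 297360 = 235443.00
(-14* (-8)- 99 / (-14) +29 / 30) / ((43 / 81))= 340308 / 1505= 226.12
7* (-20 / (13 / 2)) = -280 / 13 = -21.54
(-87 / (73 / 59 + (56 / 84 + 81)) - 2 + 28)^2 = 159390625 / 256036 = 622.53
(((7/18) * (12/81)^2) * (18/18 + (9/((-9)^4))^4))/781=15816054042992/1447208767493287821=0.00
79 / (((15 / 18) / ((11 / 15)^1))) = 1738 / 25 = 69.52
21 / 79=0.27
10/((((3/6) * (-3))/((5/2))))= -50/3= -16.67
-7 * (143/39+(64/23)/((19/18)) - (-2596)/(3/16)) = -42372155/437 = -96961.45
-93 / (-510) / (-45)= -31 / 7650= -0.00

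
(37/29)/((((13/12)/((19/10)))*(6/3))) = 2109/1885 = 1.12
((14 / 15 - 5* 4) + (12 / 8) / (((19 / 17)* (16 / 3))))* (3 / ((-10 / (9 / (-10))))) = -1544337 / 304000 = -5.08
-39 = -39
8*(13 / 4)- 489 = -463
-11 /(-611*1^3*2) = 11 /1222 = 0.01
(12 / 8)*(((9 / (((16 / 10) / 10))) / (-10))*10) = -675 / 8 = -84.38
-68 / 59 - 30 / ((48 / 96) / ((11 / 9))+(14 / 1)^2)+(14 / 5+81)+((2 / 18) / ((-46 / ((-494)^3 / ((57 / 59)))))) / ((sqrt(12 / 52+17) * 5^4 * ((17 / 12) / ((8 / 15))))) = 748702448 * sqrt(182) / 230934375+105155601 / 1274695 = 126.23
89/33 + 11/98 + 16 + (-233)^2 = 175631455/3234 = 54307.81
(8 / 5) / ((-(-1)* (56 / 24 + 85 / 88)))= 2112 / 4355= 0.48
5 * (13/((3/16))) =1040/3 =346.67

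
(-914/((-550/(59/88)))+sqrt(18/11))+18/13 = 3 * sqrt(22)/11+786119/314600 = 3.78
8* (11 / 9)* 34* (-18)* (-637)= 3811808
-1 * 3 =-3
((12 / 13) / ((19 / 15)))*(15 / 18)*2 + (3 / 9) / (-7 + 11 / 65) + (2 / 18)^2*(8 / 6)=10501939 / 8883108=1.18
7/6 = 1.17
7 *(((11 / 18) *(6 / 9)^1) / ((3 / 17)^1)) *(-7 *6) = -18326 / 27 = -678.74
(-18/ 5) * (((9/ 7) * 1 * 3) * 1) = -486/ 35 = -13.89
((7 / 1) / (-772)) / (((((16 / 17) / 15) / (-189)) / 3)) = 1012095 / 12352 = 81.94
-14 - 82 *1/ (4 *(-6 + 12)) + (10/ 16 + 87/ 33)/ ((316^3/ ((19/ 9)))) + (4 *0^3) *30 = -435262712371/ 24991160832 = -17.42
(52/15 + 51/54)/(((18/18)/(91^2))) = 3287557/90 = 36528.41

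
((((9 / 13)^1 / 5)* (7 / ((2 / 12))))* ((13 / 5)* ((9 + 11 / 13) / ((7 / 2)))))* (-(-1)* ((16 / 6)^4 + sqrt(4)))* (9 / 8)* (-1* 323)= -264064128 / 325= -812505.01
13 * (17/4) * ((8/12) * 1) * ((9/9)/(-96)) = -221/576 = -0.38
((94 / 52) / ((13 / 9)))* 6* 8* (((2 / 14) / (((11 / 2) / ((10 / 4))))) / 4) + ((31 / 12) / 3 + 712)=334409459 / 468468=713.84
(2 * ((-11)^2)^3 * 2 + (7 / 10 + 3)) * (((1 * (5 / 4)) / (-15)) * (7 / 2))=-496037339 / 240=-2066822.25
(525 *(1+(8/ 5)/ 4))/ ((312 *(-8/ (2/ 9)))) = -245/ 3744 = -0.07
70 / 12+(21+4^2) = 257 / 6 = 42.83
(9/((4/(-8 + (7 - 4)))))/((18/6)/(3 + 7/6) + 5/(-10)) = -1125/22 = -51.14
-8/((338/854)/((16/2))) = -27328/169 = -161.70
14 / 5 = 2.80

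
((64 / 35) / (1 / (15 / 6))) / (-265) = -32 / 1855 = -0.02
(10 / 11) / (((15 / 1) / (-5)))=-10 / 33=-0.30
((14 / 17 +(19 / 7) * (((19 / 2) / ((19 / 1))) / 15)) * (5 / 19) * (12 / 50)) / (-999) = -3263 / 56468475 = -0.00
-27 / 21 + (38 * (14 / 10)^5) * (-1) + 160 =-998787 / 21875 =-45.66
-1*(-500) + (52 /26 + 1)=503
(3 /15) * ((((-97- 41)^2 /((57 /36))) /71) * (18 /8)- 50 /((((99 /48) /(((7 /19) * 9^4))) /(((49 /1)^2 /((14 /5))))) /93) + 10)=-69344528517542 /74195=-934625359.09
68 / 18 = 34 / 9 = 3.78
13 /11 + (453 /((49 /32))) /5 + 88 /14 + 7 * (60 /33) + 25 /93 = 19958308 /250635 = 79.63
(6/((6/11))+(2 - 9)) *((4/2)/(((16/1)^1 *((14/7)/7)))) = 7/4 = 1.75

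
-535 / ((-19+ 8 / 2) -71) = 535 / 86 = 6.22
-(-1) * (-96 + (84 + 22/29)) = -326/29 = -11.24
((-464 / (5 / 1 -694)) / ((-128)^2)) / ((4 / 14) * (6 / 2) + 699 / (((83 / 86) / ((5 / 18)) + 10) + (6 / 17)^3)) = 2898718403 / 3706976340427776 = 0.00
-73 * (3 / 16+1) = -1387 / 16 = -86.69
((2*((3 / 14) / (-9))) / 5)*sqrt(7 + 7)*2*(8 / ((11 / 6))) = -32*sqrt(14) / 385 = -0.31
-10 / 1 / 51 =-10 / 51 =-0.20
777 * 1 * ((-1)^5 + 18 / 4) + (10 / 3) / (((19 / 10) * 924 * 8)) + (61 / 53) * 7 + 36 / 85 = 1294532204093 / 474538680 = 2727.98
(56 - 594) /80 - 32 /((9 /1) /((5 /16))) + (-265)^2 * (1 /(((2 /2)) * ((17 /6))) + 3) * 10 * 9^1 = 129691482043 /6120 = 21191418.63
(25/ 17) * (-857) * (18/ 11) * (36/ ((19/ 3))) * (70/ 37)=-22177.79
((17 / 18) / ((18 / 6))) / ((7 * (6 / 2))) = 17 / 1134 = 0.01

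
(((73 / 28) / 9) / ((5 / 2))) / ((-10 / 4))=-73 / 1575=-0.05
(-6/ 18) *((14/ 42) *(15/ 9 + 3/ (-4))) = -11/ 108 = -0.10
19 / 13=1.46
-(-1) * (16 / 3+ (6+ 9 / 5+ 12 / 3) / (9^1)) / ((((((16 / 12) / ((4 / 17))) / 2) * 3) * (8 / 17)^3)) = 86411 / 11520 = 7.50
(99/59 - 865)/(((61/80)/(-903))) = 3679616640/3599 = 1022399.73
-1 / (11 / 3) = -0.27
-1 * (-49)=49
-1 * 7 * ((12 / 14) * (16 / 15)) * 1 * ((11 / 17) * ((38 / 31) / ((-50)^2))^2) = -0.00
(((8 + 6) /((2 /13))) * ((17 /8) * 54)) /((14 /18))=53703 /4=13425.75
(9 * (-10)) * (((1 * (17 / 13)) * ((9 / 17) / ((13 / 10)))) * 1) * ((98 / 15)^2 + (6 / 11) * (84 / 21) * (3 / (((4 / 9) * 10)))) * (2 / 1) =-7868808 / 1859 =-4232.82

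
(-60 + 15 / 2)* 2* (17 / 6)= -595 / 2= -297.50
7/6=1.17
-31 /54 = -0.57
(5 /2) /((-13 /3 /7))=-105 /26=-4.04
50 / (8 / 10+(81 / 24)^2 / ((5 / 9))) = 16000 / 6817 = 2.35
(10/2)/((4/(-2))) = -2.50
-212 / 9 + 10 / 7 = -1394 / 63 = -22.13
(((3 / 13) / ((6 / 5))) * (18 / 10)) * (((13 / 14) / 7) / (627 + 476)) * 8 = 18 / 54047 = 0.00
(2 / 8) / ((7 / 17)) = 17 / 28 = 0.61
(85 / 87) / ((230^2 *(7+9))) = 17 / 14727360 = 0.00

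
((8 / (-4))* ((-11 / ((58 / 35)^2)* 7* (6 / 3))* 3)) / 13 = 282975 / 10933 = 25.88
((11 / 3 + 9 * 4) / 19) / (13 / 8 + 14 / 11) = 616 / 855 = 0.72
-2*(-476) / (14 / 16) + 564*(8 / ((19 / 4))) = 38720 / 19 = 2037.89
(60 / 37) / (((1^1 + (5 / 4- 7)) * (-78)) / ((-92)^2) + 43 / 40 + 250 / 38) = 32163200 / 152676393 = 0.21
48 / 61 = 0.79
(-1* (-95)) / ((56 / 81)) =7695 / 56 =137.41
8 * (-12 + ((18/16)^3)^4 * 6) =434971749027/4294967296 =101.27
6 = 6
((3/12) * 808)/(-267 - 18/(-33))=-2222/2931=-0.76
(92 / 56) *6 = 69 / 7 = 9.86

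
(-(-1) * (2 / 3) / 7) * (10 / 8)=0.12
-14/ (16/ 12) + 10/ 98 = -1019/ 98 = -10.40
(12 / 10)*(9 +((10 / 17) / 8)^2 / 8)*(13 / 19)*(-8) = -59.12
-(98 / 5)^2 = -9604 / 25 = -384.16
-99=-99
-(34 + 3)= -37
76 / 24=19 / 6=3.17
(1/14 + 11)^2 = 24025/196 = 122.58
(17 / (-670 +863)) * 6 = 102 / 193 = 0.53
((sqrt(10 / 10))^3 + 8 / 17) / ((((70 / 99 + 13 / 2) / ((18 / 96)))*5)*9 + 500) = 165 / 250172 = 0.00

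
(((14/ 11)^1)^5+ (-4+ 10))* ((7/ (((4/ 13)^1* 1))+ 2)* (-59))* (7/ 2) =-2795425605/ 58564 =-47732.83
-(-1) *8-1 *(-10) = 18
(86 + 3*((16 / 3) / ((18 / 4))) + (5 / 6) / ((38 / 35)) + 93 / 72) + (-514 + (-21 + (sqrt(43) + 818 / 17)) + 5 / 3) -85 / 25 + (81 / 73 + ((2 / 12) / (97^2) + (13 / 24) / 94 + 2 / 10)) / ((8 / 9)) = -23755210440555391 / 60060534433920 + sqrt(43) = -388.96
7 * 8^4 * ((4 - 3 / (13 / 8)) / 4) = 200704 / 13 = 15438.77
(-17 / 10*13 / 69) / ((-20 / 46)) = 221 / 300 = 0.74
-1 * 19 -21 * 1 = -40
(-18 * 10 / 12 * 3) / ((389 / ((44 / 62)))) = -990 / 12059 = -0.08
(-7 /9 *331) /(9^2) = -2317 /729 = -3.18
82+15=97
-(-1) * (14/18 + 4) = 43/9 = 4.78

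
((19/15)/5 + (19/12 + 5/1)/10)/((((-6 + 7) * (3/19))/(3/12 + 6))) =10393/288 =36.09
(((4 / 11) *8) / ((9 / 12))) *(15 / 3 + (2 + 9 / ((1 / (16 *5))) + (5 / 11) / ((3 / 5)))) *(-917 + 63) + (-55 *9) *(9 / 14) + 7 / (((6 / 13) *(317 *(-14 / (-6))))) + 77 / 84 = -23304670330157 / 9665964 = -2411003.22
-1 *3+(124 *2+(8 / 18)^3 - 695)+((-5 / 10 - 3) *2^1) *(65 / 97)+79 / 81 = -32077370 / 70713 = -453.63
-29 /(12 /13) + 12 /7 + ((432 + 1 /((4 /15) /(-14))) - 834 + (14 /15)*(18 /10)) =-1013297 /2100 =-482.52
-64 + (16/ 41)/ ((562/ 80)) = -736704/ 11521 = -63.94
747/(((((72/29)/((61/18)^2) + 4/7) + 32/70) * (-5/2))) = -62695129/261178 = -240.05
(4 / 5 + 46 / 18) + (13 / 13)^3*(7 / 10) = 73 / 18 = 4.06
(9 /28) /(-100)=-9 /2800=-0.00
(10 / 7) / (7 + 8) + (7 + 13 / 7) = 188 / 21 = 8.95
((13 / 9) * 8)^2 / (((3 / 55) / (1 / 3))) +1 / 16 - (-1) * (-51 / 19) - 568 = 54384619 / 221616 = 245.40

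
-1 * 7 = -7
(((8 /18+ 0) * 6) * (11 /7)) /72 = 11 /189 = 0.06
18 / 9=2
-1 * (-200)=200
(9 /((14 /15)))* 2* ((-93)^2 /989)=1167615 /6923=168.66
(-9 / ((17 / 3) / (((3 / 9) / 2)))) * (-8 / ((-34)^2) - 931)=2421549 / 9826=246.44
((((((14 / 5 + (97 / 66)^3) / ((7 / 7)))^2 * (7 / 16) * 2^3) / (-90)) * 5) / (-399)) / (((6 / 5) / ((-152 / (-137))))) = 73759051479481 / 4586054416637760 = 0.02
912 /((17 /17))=912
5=5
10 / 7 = 1.43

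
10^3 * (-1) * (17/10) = -1700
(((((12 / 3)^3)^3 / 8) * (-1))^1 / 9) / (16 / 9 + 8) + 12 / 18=-12266 / 33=-371.70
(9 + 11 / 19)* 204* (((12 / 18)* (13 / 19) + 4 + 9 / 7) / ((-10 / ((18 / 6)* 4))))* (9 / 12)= -18227196 / 1805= -10098.17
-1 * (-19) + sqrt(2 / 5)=sqrt(10) / 5 + 19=19.63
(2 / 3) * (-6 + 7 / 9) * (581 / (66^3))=-0.01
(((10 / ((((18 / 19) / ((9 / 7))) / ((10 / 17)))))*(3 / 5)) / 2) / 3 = 95 / 119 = 0.80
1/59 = 0.02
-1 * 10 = -10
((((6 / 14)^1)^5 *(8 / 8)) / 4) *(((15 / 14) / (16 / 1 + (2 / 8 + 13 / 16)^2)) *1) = 23328 / 103178173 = 0.00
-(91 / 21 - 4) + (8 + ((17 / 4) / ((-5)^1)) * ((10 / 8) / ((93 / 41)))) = 10711 / 1488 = 7.20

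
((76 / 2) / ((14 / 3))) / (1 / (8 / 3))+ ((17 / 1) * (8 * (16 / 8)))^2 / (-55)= -509528 / 385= -1323.45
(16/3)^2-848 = -7376/9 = -819.56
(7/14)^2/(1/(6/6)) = 1/4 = 0.25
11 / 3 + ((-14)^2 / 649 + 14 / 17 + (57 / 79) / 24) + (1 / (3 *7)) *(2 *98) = 98704931 / 6972856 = 14.16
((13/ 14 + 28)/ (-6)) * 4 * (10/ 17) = -1350/ 119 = -11.34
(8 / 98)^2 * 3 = 48 / 2401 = 0.02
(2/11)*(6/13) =12/143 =0.08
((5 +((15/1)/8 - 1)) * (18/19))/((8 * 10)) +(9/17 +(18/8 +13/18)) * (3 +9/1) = 13051013/310080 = 42.09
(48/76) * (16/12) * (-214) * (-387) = 1325088/19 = 69741.47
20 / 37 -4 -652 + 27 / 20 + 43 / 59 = -28526599 / 43660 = -653.38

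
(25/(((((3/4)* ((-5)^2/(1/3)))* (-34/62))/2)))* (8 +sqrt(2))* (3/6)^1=-992/153 - 124* sqrt(2)/153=-7.63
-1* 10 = -10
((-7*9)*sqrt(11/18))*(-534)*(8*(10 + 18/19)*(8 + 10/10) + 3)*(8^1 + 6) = 1180060434*sqrt(22)/19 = 291314424.06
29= 29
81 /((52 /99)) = 8019 /52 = 154.21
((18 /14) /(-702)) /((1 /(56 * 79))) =-316 /39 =-8.10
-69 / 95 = -0.73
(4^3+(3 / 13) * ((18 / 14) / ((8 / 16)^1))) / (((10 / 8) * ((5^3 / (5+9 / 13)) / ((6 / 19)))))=10439328 / 14048125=0.74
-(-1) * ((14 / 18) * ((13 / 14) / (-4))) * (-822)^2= -243997 / 2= -121998.50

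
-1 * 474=-474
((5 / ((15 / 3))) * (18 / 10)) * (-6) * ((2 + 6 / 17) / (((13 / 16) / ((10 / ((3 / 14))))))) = -322560 / 221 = -1459.55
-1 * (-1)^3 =1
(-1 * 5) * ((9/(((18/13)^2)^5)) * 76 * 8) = -13096556725655/12397455648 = -1056.39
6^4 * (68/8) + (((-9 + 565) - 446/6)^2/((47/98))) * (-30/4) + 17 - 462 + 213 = -510045581/141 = -3617344.55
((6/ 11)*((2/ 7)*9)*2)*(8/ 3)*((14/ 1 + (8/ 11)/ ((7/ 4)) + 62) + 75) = 6715584/ 5929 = 1132.67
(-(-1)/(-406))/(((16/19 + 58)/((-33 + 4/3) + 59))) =-0.00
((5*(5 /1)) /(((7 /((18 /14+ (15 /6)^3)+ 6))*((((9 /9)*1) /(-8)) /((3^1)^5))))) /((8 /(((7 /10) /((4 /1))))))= -1558845 /448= -3479.56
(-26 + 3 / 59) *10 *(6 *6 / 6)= -1556.95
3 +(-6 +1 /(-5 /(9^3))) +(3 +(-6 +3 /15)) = -758 /5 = -151.60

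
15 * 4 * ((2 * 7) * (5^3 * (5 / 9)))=175000 / 3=58333.33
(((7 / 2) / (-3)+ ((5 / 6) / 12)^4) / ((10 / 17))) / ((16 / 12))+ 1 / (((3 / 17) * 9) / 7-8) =-107130661319 / 66288844800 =-1.62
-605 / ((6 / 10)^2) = -15125 / 9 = -1680.56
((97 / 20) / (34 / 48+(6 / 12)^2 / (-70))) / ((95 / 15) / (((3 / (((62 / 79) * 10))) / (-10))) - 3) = -1448307 / 35500168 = -0.04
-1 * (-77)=77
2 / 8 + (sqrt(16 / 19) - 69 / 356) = 5 / 89 + 4* sqrt(19) / 19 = 0.97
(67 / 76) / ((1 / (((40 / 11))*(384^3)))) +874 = 37937662346 / 209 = 181519915.53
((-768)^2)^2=347892350976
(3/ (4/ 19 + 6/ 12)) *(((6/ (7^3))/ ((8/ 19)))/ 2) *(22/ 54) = 3971/ 111132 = 0.04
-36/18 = -2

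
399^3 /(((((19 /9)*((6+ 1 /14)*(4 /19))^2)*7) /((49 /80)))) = 3725708884947 /2312000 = 1611465.78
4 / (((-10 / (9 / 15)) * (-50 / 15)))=9 / 125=0.07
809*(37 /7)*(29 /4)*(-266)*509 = -8394979247 /2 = -4197489623.50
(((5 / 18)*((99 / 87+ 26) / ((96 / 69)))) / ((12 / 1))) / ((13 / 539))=48782195 / 2605824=18.72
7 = 7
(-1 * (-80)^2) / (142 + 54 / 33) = -3520 / 79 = -44.56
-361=-361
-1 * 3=-3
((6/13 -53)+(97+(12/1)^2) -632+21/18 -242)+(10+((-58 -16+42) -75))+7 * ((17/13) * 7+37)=-35747/78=-458.29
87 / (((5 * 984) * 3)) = 29 / 4920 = 0.01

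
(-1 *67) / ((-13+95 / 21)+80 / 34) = 23919 / 2186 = 10.94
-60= -60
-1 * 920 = -920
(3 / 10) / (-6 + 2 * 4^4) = 3 / 5060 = 0.00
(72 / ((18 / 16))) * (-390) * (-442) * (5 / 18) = 9193600 / 3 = 3064533.33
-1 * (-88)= 88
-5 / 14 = -0.36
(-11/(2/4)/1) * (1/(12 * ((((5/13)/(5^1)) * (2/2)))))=-143/6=-23.83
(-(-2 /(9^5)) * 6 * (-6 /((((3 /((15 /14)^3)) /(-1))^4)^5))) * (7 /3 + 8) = -16608134385811369922170133150984838721342384815216064453125 /73213666007137081584066528004119486450653970239168519727528512847872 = -0.00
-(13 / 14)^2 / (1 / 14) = -169 / 14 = -12.07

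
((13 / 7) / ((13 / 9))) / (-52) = -9 / 364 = -0.02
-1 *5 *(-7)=35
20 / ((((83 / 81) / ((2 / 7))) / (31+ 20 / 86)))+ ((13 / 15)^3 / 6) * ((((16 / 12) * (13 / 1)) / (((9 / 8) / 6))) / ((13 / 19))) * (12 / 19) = 139196964328 / 758858625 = 183.43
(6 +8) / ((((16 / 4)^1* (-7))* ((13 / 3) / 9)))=-27 / 26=-1.04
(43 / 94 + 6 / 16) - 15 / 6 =-627 / 376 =-1.67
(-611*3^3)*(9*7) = -1039311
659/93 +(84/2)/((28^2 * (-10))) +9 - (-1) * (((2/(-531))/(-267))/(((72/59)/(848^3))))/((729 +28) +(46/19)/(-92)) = 10969362955253/431986694832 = 25.39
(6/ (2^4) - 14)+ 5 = -69/ 8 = -8.62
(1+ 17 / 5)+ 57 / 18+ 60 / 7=3389 / 210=16.14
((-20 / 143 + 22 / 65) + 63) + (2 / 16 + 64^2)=23791331 / 5720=4159.32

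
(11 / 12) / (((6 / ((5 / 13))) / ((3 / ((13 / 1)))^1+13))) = 2365 / 3042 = 0.78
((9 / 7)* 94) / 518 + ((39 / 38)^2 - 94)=-92.71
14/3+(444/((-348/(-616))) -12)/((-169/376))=-25248218/14703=-1717.22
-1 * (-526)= 526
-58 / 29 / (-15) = 2 / 15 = 0.13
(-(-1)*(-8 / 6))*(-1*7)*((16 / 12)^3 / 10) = 896 / 405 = 2.21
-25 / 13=-1.92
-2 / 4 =-1 / 2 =-0.50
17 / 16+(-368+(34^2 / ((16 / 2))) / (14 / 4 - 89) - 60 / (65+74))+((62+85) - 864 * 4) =-3678.06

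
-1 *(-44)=44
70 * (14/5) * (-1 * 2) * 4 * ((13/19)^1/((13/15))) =-23520/19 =-1237.89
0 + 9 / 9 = 1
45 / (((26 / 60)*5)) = 270 / 13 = 20.77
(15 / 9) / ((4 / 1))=5 / 12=0.42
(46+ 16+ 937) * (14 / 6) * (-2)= -4662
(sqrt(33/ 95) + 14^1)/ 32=sqrt(3135)/ 3040 + 7/ 16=0.46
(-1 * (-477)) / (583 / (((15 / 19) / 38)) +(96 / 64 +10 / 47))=672570 / 39569459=0.02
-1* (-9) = 9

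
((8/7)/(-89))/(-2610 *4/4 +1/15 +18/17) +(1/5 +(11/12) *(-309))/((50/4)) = -22.64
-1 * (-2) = 2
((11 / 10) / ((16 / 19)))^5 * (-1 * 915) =-72976414268967 / 20971520000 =-3479.79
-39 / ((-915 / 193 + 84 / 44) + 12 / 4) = -27599 / 119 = -231.92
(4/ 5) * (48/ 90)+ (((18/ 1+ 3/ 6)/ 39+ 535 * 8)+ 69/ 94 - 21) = 195243602/ 45825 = 4260.64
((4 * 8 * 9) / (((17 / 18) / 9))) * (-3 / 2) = -69984 / 17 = -4116.71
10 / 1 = 10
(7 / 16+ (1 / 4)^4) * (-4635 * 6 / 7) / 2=-1571265 / 1792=-876.82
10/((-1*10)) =-1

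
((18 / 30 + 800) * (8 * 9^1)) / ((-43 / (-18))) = 24129.71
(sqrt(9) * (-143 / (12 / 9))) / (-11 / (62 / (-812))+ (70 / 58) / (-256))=-74048832 / 33154499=-2.23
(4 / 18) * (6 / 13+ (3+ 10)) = 350 / 117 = 2.99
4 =4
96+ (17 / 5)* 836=14692 / 5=2938.40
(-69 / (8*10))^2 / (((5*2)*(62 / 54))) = 128547 / 1984000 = 0.06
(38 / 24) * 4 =19 / 3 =6.33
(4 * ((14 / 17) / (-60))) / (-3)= 0.02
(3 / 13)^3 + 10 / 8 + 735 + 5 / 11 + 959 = 163921555 / 96668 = 1695.72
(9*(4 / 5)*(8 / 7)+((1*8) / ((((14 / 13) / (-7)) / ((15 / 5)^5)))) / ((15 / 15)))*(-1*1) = 441972 / 35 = 12627.77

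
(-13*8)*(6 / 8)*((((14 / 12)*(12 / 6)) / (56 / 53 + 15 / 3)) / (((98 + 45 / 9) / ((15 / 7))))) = -6890 / 11021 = -0.63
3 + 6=9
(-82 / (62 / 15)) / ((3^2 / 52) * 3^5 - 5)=-780 / 1457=-0.54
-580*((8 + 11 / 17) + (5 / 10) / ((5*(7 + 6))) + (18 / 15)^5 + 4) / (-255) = 1213149286 / 35221875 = 34.44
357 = 357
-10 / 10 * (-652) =652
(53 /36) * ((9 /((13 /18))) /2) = 477 /52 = 9.17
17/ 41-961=-39384/ 41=-960.59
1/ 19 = 0.05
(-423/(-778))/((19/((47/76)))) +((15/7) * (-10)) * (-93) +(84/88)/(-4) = 86185764087/43252132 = 1992.64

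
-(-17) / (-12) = -17 / 12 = -1.42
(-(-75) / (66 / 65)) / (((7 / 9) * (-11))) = -14625 / 1694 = -8.63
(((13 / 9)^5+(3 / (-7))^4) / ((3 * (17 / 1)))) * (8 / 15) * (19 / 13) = 136231134224 / 1409968774305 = 0.10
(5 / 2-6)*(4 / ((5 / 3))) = -42 / 5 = -8.40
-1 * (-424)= 424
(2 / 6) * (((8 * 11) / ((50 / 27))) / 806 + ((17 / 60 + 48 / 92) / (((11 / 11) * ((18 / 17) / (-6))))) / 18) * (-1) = 29204329 / 450473400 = 0.06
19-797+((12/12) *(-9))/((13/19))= -791.15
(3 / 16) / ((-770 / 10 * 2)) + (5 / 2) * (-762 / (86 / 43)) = -2346963 / 2464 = -952.50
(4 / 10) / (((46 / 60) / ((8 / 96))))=1 / 23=0.04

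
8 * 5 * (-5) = -200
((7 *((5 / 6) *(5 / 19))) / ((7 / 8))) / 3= 100 / 171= 0.58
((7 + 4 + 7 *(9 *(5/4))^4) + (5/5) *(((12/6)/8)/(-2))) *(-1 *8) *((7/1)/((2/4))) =-200950113/16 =-12559382.06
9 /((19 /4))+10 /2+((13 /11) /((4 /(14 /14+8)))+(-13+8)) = 3807 /836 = 4.55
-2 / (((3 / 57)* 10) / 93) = -1767 / 5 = -353.40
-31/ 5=-6.20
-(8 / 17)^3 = -512 / 4913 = -0.10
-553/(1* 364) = -79/52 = -1.52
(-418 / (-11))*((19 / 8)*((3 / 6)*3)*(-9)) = -9747 / 8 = -1218.38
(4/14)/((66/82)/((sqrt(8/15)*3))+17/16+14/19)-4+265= 881179361579/3374024143-20839808*sqrt(30)/3374024143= 261.13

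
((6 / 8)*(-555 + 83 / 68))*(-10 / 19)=564855 / 2584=218.60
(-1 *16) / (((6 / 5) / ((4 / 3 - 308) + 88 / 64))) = 36635 / 9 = 4070.56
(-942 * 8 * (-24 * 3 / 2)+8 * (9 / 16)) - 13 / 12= 3255593 / 12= 271299.42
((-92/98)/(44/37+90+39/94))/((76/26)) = -1039922/296615669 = -0.00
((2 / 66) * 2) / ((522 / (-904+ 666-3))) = -241 / 8613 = -0.03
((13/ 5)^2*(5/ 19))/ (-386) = -169/ 36670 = -0.00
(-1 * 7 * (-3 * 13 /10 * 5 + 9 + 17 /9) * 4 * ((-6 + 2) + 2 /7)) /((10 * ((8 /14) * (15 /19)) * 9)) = -53599 /2430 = -22.06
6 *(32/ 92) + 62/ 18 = 5.53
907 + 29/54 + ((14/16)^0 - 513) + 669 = 57485/54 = 1064.54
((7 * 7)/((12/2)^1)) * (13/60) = 1.77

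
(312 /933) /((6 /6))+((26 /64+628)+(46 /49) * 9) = 310724251 /487648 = 637.19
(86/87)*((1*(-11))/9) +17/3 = 3491/783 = 4.46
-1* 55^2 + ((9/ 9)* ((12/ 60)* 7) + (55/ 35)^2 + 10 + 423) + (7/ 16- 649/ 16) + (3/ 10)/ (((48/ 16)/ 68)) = -2621.46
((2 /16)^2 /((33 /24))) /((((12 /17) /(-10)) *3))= -85 /1584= -0.05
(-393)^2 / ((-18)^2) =476.69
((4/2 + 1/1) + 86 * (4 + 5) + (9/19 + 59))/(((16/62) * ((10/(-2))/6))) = -1478049/380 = -3889.60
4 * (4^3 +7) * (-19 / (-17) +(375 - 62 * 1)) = 1516560 / 17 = 89209.41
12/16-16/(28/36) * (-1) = 597/28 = 21.32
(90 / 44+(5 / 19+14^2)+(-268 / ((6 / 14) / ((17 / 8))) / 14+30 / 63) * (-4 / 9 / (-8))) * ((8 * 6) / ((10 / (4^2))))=976145776 / 65835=14827.16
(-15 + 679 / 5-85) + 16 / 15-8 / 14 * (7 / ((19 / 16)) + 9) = 28.36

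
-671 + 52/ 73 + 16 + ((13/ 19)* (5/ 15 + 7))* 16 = -2388443/ 4161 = -574.01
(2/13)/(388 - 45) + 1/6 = 4471/26754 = 0.17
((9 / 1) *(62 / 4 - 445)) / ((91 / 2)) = -7731 / 91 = -84.96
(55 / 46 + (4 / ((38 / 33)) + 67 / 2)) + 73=48581 / 437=111.17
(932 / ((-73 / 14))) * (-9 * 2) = 234864 / 73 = 3217.32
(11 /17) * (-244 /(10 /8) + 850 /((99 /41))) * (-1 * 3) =-77626 /255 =-304.42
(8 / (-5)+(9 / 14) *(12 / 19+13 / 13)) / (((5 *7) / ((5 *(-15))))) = 2199 / 1862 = 1.18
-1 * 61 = -61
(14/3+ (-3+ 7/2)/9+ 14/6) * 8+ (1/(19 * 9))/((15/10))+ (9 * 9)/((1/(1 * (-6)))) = -220360/513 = -429.55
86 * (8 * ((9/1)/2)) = 3096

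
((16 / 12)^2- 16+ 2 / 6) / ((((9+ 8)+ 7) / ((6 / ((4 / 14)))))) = -875 / 72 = -12.15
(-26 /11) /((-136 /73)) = 949 /748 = 1.27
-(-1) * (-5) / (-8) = 5 / 8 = 0.62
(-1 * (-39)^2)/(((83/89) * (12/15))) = -676845/332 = -2038.69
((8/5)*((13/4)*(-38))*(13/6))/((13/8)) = -3952/15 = -263.47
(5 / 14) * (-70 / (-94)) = 25 / 94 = 0.27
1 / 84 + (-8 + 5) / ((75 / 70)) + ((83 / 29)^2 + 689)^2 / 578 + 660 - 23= 126643317298361 / 85849767780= 1475.17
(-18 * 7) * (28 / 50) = -1764 / 25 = -70.56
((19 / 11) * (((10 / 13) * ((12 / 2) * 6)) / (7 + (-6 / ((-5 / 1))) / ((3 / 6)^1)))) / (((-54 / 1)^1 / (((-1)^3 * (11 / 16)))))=475 / 7332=0.06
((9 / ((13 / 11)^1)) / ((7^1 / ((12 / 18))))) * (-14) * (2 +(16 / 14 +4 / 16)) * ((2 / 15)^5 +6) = -952262938 / 4606875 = -206.70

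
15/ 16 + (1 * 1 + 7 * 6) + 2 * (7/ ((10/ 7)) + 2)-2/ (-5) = 4651/ 80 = 58.14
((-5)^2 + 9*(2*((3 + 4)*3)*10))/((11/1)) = 345.91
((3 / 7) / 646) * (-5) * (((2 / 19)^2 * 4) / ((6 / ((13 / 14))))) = -130 / 5713547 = -0.00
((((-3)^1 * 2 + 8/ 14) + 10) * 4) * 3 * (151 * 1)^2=1250797.71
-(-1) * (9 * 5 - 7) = 38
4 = 4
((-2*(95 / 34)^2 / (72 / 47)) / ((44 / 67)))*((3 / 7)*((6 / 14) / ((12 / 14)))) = -28419725 / 8545152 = -3.33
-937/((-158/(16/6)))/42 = 1874/4977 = 0.38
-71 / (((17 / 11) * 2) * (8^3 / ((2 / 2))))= -781 / 17408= -0.04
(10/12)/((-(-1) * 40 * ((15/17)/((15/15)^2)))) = 17/720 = 0.02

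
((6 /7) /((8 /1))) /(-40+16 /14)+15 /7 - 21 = -143637 /7616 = -18.86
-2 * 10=-20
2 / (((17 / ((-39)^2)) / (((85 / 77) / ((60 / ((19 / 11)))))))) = 9633 / 1694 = 5.69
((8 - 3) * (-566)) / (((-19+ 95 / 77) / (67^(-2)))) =108955 / 3070476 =0.04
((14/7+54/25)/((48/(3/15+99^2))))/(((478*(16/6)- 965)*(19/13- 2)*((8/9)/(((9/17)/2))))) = -335421567/221102000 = -1.52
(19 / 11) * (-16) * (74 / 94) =-11248 / 517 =-21.76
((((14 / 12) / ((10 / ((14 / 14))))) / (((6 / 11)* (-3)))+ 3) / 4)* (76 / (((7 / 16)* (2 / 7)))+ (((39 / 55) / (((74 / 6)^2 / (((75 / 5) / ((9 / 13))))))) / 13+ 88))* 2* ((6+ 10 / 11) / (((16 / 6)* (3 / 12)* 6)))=209962511519 / 119267280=1760.44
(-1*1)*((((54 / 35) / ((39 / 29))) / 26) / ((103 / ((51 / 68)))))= -783 / 2436980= -0.00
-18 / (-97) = 0.19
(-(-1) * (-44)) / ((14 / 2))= -44 / 7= -6.29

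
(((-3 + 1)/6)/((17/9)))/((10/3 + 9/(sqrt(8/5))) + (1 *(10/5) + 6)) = -144/5603 + 486 *sqrt(10)/95251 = -0.01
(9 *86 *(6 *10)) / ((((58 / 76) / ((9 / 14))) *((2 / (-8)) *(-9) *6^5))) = 4085 / 1827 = 2.24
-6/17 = -0.35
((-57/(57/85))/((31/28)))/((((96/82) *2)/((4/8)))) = -24395/1488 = -16.39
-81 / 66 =-27 / 22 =-1.23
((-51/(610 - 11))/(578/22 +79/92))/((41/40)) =-2064480/674316463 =-0.00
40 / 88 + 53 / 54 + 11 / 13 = 17623 / 7722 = 2.28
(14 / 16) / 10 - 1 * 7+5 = -153 / 80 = -1.91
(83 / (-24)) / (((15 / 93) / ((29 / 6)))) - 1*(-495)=281783 / 720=391.37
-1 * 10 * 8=-80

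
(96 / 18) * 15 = 80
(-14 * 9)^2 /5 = 15876 /5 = 3175.20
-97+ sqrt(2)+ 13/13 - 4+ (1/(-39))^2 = -98.59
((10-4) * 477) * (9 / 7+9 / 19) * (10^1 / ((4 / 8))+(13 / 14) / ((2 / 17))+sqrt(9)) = 144824355 / 931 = 155557.85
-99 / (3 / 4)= -132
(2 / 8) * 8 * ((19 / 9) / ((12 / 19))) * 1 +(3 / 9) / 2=185 / 27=6.85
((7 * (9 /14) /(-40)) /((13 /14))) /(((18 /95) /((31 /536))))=-4123 /111488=-0.04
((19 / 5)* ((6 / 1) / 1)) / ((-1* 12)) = -19 / 10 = -1.90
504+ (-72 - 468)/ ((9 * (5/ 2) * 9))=1504/ 3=501.33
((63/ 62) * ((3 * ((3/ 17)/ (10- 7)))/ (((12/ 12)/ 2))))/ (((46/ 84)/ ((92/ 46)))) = 1.31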